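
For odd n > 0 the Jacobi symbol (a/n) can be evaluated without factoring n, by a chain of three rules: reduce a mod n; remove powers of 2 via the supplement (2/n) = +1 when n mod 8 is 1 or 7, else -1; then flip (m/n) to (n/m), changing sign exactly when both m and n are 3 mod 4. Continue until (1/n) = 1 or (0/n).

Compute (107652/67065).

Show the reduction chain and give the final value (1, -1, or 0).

(107652/67065) = (40587/67065)   [reduce mod 67065]
reciprocity: (40587/67065) = +1·(67065/40587) since 40587 mod 4 = 3, 67065 mod 4 = 1; sign now +1
(67065/40587) = (26478/40587)   [reduce mod 40587]
26478 = 2^1·13239; (2/40587) = -1 since 40587 mod 8 = 3, so (26478/40587) = (-1)^1·(13239/40587); sign now -1
reciprocity: (13239/40587) = -1·(40587/13239) since 13239 mod 4 = 3, 40587 mod 4 = 3; sign now +1
(40587/13239) = (870/13239)   [reduce mod 13239]
870 = 2^1·435; (2/13239) = +1 since 13239 mod 8 = 7, so (870/13239) = (+1)^1·(435/13239); sign now +1
reciprocity: (435/13239) = -1·(13239/435) since 435 mod 4 = 3, 13239 mod 4 = 3; sign now -1
(13239/435) = (189/435)   [reduce mod 435]
reciprocity: (189/435) = +1·(435/189) since 189 mod 4 = 1, 435 mod 4 = 3; sign now -1
(435/189) = (57/189)   [reduce mod 189]
reciprocity: (57/189) = +1·(189/57) since 57 mod 4 = 1, 189 mod 4 = 1; sign now -1
(189/57) = (18/57)   [reduce mod 57]
18 = 2^1·9; (2/57) = +1 since 57 mod 8 = 1, so (18/57) = (+1)^1·(9/57); sign now -1
reciprocity: (9/57) = +1·(57/9) since 9 mod 4 = 1, 57 mod 4 = 1; sign now -1
(57/9) = (3/9)   [reduce mod 9]
reciprocity: (3/9) = +1·(9/3) since 3 mod 4 = 3, 9 mod 4 = 1; sign now -1
(9/3) = (0/3)   [reduce mod 3]
(0/3) = 0   [gcd(a, n) > 1]; final value = 0

0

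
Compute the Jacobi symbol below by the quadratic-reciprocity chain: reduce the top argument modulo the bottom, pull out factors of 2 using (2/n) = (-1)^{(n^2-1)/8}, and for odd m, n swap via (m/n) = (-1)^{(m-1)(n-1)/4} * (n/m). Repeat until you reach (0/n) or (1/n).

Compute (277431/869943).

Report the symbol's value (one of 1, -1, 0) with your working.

reciprocity: (277431/869943) = -1·(869943/277431) since 277431 mod 4 = 3, 869943 mod 4 = 3; sign now -1
(869943/277431) = (37650/277431)   [reduce mod 277431]
37650 = 2^1·18825; (2/277431) = +1 since 277431 mod 8 = 7, so (37650/277431) = (+1)^1·(18825/277431); sign now -1
reciprocity: (18825/277431) = +1·(277431/18825) since 18825 mod 4 = 1, 277431 mod 4 = 3; sign now -1
(277431/18825) = (13881/18825)   [reduce mod 18825]
reciprocity: (13881/18825) = +1·(18825/13881) since 13881 mod 4 = 1, 18825 mod 4 = 1; sign now -1
(18825/13881) = (4944/13881)   [reduce mod 13881]
4944 = 2^4·309; (2/13881) = +1 since 13881 mod 8 = 1, so (4944/13881) = (+1)^4·(309/13881); sign now -1
reciprocity: (309/13881) = +1·(13881/309) since 309 mod 4 = 1, 13881 mod 4 = 1; sign now -1
(13881/309) = (285/309)   [reduce mod 309]
reciprocity: (285/309) = +1·(309/285) since 285 mod 4 = 1, 309 mod 4 = 1; sign now -1
(309/285) = (24/285)   [reduce mod 285]
24 = 2^3·3; (2/285) = -1 since 285 mod 8 = 5, so (24/285) = (-1)^3·(3/285); sign now +1
reciprocity: (3/285) = +1·(285/3) since 3 mod 4 = 3, 285 mod 4 = 1; sign now +1
(285/3) = (0/3)   [reduce mod 3]
(0/3) = 0   [gcd(a, n) > 1]; final value = 0

0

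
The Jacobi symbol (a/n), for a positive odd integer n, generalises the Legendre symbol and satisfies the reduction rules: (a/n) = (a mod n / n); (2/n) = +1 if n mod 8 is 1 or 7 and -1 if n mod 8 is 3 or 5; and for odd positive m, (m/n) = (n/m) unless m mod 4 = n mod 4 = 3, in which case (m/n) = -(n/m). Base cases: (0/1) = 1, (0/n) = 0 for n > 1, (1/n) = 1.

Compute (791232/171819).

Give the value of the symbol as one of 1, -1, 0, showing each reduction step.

(791232/171819): 791232 mod 171819 = 103956, so (791232/171819) = (103956/171819)
factor out 2^2: 103956 = 2^2·25989; with 171819 mod 8 = 3, (2/171819) = -1; sign now +1; continue with (25989/171819)
flip (25989/171819) -> (171819/25989): both odd, 25989 mod 4 = 1, 171819 mod 4 = 3, so the flip contributes +1; sign now +1
(171819/25989): 171819 mod 25989 = 15885, so (171819/25989) = (15885/25989)
flip (15885/25989) -> (25989/15885): both odd, 15885 mod 4 = 1, 25989 mod 4 = 1, so the flip contributes +1; sign now +1
(25989/15885): 25989 mod 15885 = 10104, so (25989/15885) = (10104/15885)
factor out 2^3: 10104 = 2^3·1263; with 15885 mod 8 = 5, (2/15885) = -1; sign now -1; continue with (1263/15885)
flip (1263/15885) -> (15885/1263): both odd, 1263 mod 4 = 3, 15885 mod 4 = 1, so the flip contributes +1; sign now -1
(15885/1263): 15885 mod 1263 = 729, so (15885/1263) = (729/1263)
flip (729/1263) -> (1263/729): both odd, 729 mod 4 = 1, 1263 mod 4 = 3, so the flip contributes +1; sign now -1
(1263/729): 1263 mod 729 = 534, so (1263/729) = (534/729)
factor out 2^1: 534 = 2^1·267; with 729 mod 8 = 1, (2/729) = +1; sign now -1; continue with (267/729)
flip (267/729) -> (729/267): both odd, 267 mod 4 = 3, 729 mod 4 = 1, so the flip contributes +1; sign now -1
(729/267): 729 mod 267 = 195, so (729/267) = (195/267)
flip (195/267) -> (267/195): both odd, 195 mod 4 = 3, 267 mod 4 = 3, so the flip contributes -1; sign now +1
(267/195): 267 mod 195 = 72, so (267/195) = (72/195)
factor out 2^3: 72 = 2^3·9; with 195 mod 8 = 3, (2/195) = -1; sign now -1; continue with (9/195)
flip (9/195) -> (195/9): both odd, 9 mod 4 = 1, 195 mod 4 = 3, so the flip contributes +1; sign now -1
(195/9): 195 mod 9 = 6, so (195/9) = (6/9)
factor out 2^1: 6 = 2^1·3; with 9 mod 8 = 1, (2/9) = +1; sign now -1; continue with (3/9)
flip (3/9) -> (9/3): both odd, 3 mod 4 = 3, 9 mod 4 = 1, so the flip contributes +1; sign now -1
(9/3): 9 mod 3 = 0, so (9/3) = (0/3)
reached (0/3); gcd(a, n) > 1, so (0/3) = 0 and the symbol is 0

0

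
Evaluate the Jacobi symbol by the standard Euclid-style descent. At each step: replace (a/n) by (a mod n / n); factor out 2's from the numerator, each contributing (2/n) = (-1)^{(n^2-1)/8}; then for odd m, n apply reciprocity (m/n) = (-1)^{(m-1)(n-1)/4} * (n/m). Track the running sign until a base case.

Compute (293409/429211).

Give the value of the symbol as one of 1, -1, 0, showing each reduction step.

-1

flip (293409/429211) -> (429211/293409): both odd, 293409 mod 4 = 1, 429211 mod 4 = 3, so the flip contributes +1; sign now +1
(429211/293409): 429211 mod 293409 = 135802, so (429211/293409) = (135802/293409)
factor out 2^1: 135802 = 2^1·67901; with 293409 mod 8 = 1, (2/293409) = +1; sign now +1; continue with (67901/293409)
flip (67901/293409) -> (293409/67901): both odd, 67901 mod 4 = 1, 293409 mod 4 = 1, so the flip contributes +1; sign now +1
(293409/67901): 293409 mod 67901 = 21805, so (293409/67901) = (21805/67901)
flip (21805/67901) -> (67901/21805): both odd, 21805 mod 4 = 1, 67901 mod 4 = 1, so the flip contributes +1; sign now +1
(67901/21805): 67901 mod 21805 = 2486, so (67901/21805) = (2486/21805)
factor out 2^1: 2486 = 2^1·1243; with 21805 mod 8 = 5, (2/21805) = -1; sign now -1; continue with (1243/21805)
flip (1243/21805) -> (21805/1243): both odd, 1243 mod 4 = 3, 21805 mod 4 = 1, so the flip contributes +1; sign now -1
(21805/1243): 21805 mod 1243 = 674, so (21805/1243) = (674/1243)
factor out 2^1: 674 = 2^1·337; with 1243 mod 8 = 3, (2/1243) = -1; sign now +1; continue with (337/1243)
flip (337/1243) -> (1243/337): both odd, 337 mod 4 = 1, 1243 mod 4 = 3, so the flip contributes +1; sign now +1
(1243/337): 1243 mod 337 = 232, so (1243/337) = (232/337)
factor out 2^3: 232 = 2^3·29; with 337 mod 8 = 1, (2/337) = +1; sign now +1; continue with (29/337)
flip (29/337) -> (337/29): both odd, 29 mod 4 = 1, 337 mod 4 = 1, so the flip contributes +1; sign now +1
(337/29): 337 mod 29 = 18, so (337/29) = (18/29)
factor out 2^1: 18 = 2^1·9; with 29 mod 8 = 5, (2/29) = -1; sign now -1; continue with (9/29)
flip (9/29) -> (29/9): both odd, 9 mod 4 = 1, 29 mod 4 = 1, so the flip contributes +1; sign now -1
(29/9): 29 mod 9 = 2, so (29/9) = (2/9)
factor out 2^1: 2 = 2^1·1; with 9 mod 8 = 1, (2/9) = +1; sign now -1; continue with (1/9)
reached (1/9) = 1, so the symbol is -1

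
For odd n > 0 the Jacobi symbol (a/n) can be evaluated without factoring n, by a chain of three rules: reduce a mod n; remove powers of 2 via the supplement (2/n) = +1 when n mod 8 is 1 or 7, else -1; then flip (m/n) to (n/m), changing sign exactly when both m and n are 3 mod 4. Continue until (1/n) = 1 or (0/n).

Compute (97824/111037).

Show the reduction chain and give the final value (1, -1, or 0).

-1

97824 = 2^5·3057; (2/111037) = -1 since 111037 mod 8 = 5, so (97824/111037) = (-1)^5·(3057/111037); sign now -1
reciprocity: (3057/111037) = +1·(111037/3057) since 3057 mod 4 = 1, 111037 mod 4 = 1; sign now -1
(111037/3057) = (985/3057)   [reduce mod 3057]
reciprocity: (985/3057) = +1·(3057/985) since 985 mod 4 = 1, 3057 mod 4 = 1; sign now -1
(3057/985) = (102/985)   [reduce mod 985]
102 = 2^1·51; (2/985) = +1 since 985 mod 8 = 1, so (102/985) = (+1)^1·(51/985); sign now -1
reciprocity: (51/985) = +1·(985/51) since 51 mod 4 = 3, 985 mod 4 = 1; sign now -1
(985/51) = (16/51)   [reduce mod 51]
16 = 2^4·1; (2/51) = -1 since 51 mod 8 = 3, so (16/51) = (-1)^4·(1/51); sign now -1
(1/51) = 1; final value = sign = -1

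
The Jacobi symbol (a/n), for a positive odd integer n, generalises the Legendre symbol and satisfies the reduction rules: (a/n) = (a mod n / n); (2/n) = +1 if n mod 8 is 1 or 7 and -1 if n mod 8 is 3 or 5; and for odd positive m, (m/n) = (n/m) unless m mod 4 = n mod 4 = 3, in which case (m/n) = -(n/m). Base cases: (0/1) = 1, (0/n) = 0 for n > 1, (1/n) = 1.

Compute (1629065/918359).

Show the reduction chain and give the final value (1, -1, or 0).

(1629065/918359) = (710706/918359)   [reduce mod 918359]
710706 = 2^1·355353; (2/918359) = +1 since 918359 mod 8 = 7, so (710706/918359) = (+1)^1·(355353/918359); sign now +1
reciprocity: (355353/918359) = +1·(918359/355353) since 355353 mod 4 = 1, 918359 mod 4 = 3; sign now +1
(918359/355353) = (207653/355353)   [reduce mod 355353]
reciprocity: (207653/355353) = +1·(355353/207653) since 207653 mod 4 = 1, 355353 mod 4 = 1; sign now +1
(355353/207653) = (147700/207653)   [reduce mod 207653]
147700 = 2^2·36925; (2/207653) = -1 since 207653 mod 8 = 5, so (147700/207653) = (-1)^2·(36925/207653); sign now +1
reciprocity: (36925/207653) = +1·(207653/36925) since 36925 mod 4 = 1, 207653 mod 4 = 1; sign now +1
(207653/36925) = (23028/36925)   [reduce mod 36925]
23028 = 2^2·5757; (2/36925) = -1 since 36925 mod 8 = 5, so (23028/36925) = (-1)^2·(5757/36925); sign now +1
reciprocity: (5757/36925) = +1·(36925/5757) since 5757 mod 4 = 1, 36925 mod 4 = 1; sign now +1
(36925/5757) = (2383/5757)   [reduce mod 5757]
reciprocity: (2383/5757) = +1·(5757/2383) since 2383 mod 4 = 3, 5757 mod 4 = 1; sign now +1
(5757/2383) = (991/2383)   [reduce mod 2383]
reciprocity: (991/2383) = -1·(2383/991) since 991 mod 4 = 3, 2383 mod 4 = 3; sign now -1
(2383/991) = (401/991)   [reduce mod 991]
reciprocity: (401/991) = +1·(991/401) since 401 mod 4 = 1, 991 mod 4 = 3; sign now -1
(991/401) = (189/401)   [reduce mod 401]
reciprocity: (189/401) = +1·(401/189) since 189 mod 4 = 1, 401 mod 4 = 1; sign now -1
(401/189) = (23/189)   [reduce mod 189]
reciprocity: (23/189) = +1·(189/23) since 23 mod 4 = 3, 189 mod 4 = 1; sign now -1
(189/23) = (5/23)   [reduce mod 23]
reciprocity: (5/23) = +1·(23/5) since 5 mod 4 = 1, 23 mod 4 = 3; sign now -1
(23/5) = (3/5)   [reduce mod 5]
reciprocity: (3/5) = +1·(5/3) since 3 mod 4 = 3, 5 mod 4 = 1; sign now -1
(5/3) = (2/3)   [reduce mod 3]
2 = 2^1·1; (2/3) = -1 since 3 mod 8 = 3, so (2/3) = (-1)^1·(1/3); sign now +1
(1/3) = 1; final value = sign = +1

1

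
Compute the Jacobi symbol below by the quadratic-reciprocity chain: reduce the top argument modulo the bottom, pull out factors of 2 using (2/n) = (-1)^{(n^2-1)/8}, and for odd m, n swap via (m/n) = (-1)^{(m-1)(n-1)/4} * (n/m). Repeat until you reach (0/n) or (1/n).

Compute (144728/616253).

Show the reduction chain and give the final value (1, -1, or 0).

factor out 2^3: 144728 = 2^3·18091; with 616253 mod 8 = 5, (2/616253) = -1; sign now -1; continue with (18091/616253)
flip (18091/616253) -> (616253/18091): both odd, 18091 mod 4 = 3, 616253 mod 4 = 1, so the flip contributes +1; sign now -1
(616253/18091): 616253 mod 18091 = 1159, so (616253/18091) = (1159/18091)
flip (1159/18091) -> (18091/1159): both odd, 1159 mod 4 = 3, 18091 mod 4 = 3, so the flip contributes -1; sign now +1
(18091/1159): 18091 mod 1159 = 706, so (18091/1159) = (706/1159)
factor out 2^1: 706 = 2^1·353; with 1159 mod 8 = 7, (2/1159) = +1; sign now +1; continue with (353/1159)
flip (353/1159) -> (1159/353): both odd, 353 mod 4 = 1, 1159 mod 4 = 3, so the flip contributes +1; sign now +1
(1159/353): 1159 mod 353 = 100, so (1159/353) = (100/353)
factor out 2^2: 100 = 2^2·25; with 353 mod 8 = 1, (2/353) = +1; sign now +1; continue with (25/353)
flip (25/353) -> (353/25): both odd, 25 mod 4 = 1, 353 mod 4 = 1, so the flip contributes +1; sign now +1
(353/25): 353 mod 25 = 3, so (353/25) = (3/25)
flip (3/25) -> (25/3): both odd, 3 mod 4 = 3, 25 mod 4 = 1, so the flip contributes +1; sign now +1
(25/3): 25 mod 3 = 1, so (25/3) = (1/3)
reached (1/3) = 1, so the symbol is +1

1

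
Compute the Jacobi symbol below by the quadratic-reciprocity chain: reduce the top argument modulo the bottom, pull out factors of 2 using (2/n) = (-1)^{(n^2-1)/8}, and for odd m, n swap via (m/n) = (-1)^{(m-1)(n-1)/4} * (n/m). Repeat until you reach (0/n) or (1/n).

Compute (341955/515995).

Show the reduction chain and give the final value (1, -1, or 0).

flip (341955/515995) -> (515995/341955): both odd, 341955 mod 4 = 3, 515995 mod 4 = 3, so the flip contributes -1; sign now -1
(515995/341955): 515995 mod 341955 = 174040, so (515995/341955) = (174040/341955)
factor out 2^3: 174040 = 2^3·21755; with 341955 mod 8 = 3, (2/341955) = -1; sign now +1; continue with (21755/341955)
flip (21755/341955) -> (341955/21755): both odd, 21755 mod 4 = 3, 341955 mod 4 = 3, so the flip contributes -1; sign now -1
(341955/21755): 341955 mod 21755 = 15630, so (341955/21755) = (15630/21755)
factor out 2^1: 15630 = 2^1·7815; with 21755 mod 8 = 3, (2/21755) = -1; sign now +1; continue with (7815/21755)
flip (7815/21755) -> (21755/7815): both odd, 7815 mod 4 = 3, 21755 mod 4 = 3, so the flip contributes -1; sign now -1
(21755/7815): 21755 mod 7815 = 6125, so (21755/7815) = (6125/7815)
flip (6125/7815) -> (7815/6125): both odd, 6125 mod 4 = 1, 7815 mod 4 = 3, so the flip contributes +1; sign now -1
(7815/6125): 7815 mod 6125 = 1690, so (7815/6125) = (1690/6125)
factor out 2^1: 1690 = 2^1·845; with 6125 mod 8 = 5, (2/6125) = -1; sign now +1; continue with (845/6125)
flip (845/6125) -> (6125/845): both odd, 845 mod 4 = 1, 6125 mod 4 = 1, so the flip contributes +1; sign now +1
(6125/845): 6125 mod 845 = 210, so (6125/845) = (210/845)
factor out 2^1: 210 = 2^1·105; with 845 mod 8 = 5, (2/845) = -1; sign now -1; continue with (105/845)
flip (105/845) -> (845/105): both odd, 105 mod 4 = 1, 845 mod 4 = 1, so the flip contributes +1; sign now -1
(845/105): 845 mod 105 = 5, so (845/105) = (5/105)
flip (5/105) -> (105/5): both odd, 5 mod 4 = 1, 105 mod 4 = 1, so the flip contributes +1; sign now -1
(105/5): 105 mod 5 = 0, so (105/5) = (0/5)
reached (0/5); gcd(a, n) > 1, so (0/5) = 0 and the symbol is 0

0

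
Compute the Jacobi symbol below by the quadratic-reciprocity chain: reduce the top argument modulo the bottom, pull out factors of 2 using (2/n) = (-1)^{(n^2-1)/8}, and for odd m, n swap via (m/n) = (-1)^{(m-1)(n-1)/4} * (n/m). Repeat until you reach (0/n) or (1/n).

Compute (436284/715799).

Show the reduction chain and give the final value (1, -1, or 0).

factor out 2^2: 436284 = 2^2·109071; with 715799 mod 8 = 7, (2/715799) = +1; sign now +1; continue with (109071/715799)
flip (109071/715799) -> (715799/109071): both odd, 109071 mod 4 = 3, 715799 mod 4 = 3, so the flip contributes -1; sign now -1
(715799/109071): 715799 mod 109071 = 61373, so (715799/109071) = (61373/109071)
flip (61373/109071) -> (109071/61373): both odd, 61373 mod 4 = 1, 109071 mod 4 = 3, so the flip contributes +1; sign now -1
(109071/61373): 109071 mod 61373 = 47698, so (109071/61373) = (47698/61373)
factor out 2^1: 47698 = 2^1·23849; with 61373 mod 8 = 5, (2/61373) = -1; sign now +1; continue with (23849/61373)
flip (23849/61373) -> (61373/23849): both odd, 23849 mod 4 = 1, 61373 mod 4 = 1, so the flip contributes +1; sign now +1
(61373/23849): 61373 mod 23849 = 13675, so (61373/23849) = (13675/23849)
flip (13675/23849) -> (23849/13675): both odd, 13675 mod 4 = 3, 23849 mod 4 = 1, so the flip contributes +1; sign now +1
(23849/13675): 23849 mod 13675 = 10174, so (23849/13675) = (10174/13675)
factor out 2^1: 10174 = 2^1·5087; with 13675 mod 8 = 3, (2/13675) = -1; sign now -1; continue with (5087/13675)
flip (5087/13675) -> (13675/5087): both odd, 5087 mod 4 = 3, 13675 mod 4 = 3, so the flip contributes -1; sign now +1
(13675/5087): 13675 mod 5087 = 3501, so (13675/5087) = (3501/5087)
flip (3501/5087) -> (5087/3501): both odd, 3501 mod 4 = 1, 5087 mod 4 = 3, so the flip contributes +1; sign now +1
(5087/3501): 5087 mod 3501 = 1586, so (5087/3501) = (1586/3501)
factor out 2^1: 1586 = 2^1·793; with 3501 mod 8 = 5, (2/3501) = -1; sign now -1; continue with (793/3501)
flip (793/3501) -> (3501/793): both odd, 793 mod 4 = 1, 3501 mod 4 = 1, so the flip contributes +1; sign now -1
(3501/793): 3501 mod 793 = 329, so (3501/793) = (329/793)
flip (329/793) -> (793/329): both odd, 329 mod 4 = 1, 793 mod 4 = 1, so the flip contributes +1; sign now -1
(793/329): 793 mod 329 = 135, so (793/329) = (135/329)
flip (135/329) -> (329/135): both odd, 135 mod 4 = 3, 329 mod 4 = 1, so the flip contributes +1; sign now -1
(329/135): 329 mod 135 = 59, so (329/135) = (59/135)
flip (59/135) -> (135/59): both odd, 59 mod 4 = 3, 135 mod 4 = 3, so the flip contributes -1; sign now +1
(135/59): 135 mod 59 = 17, so (135/59) = (17/59)
flip (17/59) -> (59/17): both odd, 17 mod 4 = 1, 59 mod 4 = 3, so the flip contributes +1; sign now +1
(59/17): 59 mod 17 = 8, so (59/17) = (8/17)
factor out 2^3: 8 = 2^3·1; with 17 mod 8 = 1, (2/17) = +1; sign now +1; continue with (1/17)
reached (1/17) = 1, so the symbol is +1

1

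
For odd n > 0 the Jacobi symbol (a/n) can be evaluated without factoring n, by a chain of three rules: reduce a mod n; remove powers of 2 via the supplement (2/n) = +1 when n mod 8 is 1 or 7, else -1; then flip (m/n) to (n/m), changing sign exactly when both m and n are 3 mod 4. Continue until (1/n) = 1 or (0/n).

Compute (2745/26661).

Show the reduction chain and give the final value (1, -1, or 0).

reciprocity: (2745/26661) = +1·(26661/2745) since 2745 mod 4 = 1, 26661 mod 4 = 1; sign now +1
(26661/2745) = (1956/2745)   [reduce mod 2745]
1956 = 2^2·489; (2/2745) = +1 since 2745 mod 8 = 1, so (1956/2745) = (+1)^2·(489/2745); sign now +1
reciprocity: (489/2745) = +1·(2745/489) since 489 mod 4 = 1, 2745 mod 4 = 1; sign now +1
(2745/489) = (300/489)   [reduce mod 489]
300 = 2^2·75; (2/489) = +1 since 489 mod 8 = 1, so (300/489) = (+1)^2·(75/489); sign now +1
reciprocity: (75/489) = +1·(489/75) since 75 mod 4 = 3, 489 mod 4 = 1; sign now +1
(489/75) = (39/75)   [reduce mod 75]
reciprocity: (39/75) = -1·(75/39) since 39 mod 4 = 3, 75 mod 4 = 3; sign now -1
(75/39) = (36/39)   [reduce mod 39]
36 = 2^2·9; (2/39) = +1 since 39 mod 8 = 7, so (36/39) = (+1)^2·(9/39); sign now -1
reciprocity: (9/39) = +1·(39/9) since 9 mod 4 = 1, 39 mod 4 = 3; sign now -1
(39/9) = (3/9)   [reduce mod 9]
reciprocity: (3/9) = +1·(9/3) since 3 mod 4 = 3, 9 mod 4 = 1; sign now -1
(9/3) = (0/3)   [reduce mod 3]
(0/3) = 0   [gcd(a, n) > 1]; final value = 0

0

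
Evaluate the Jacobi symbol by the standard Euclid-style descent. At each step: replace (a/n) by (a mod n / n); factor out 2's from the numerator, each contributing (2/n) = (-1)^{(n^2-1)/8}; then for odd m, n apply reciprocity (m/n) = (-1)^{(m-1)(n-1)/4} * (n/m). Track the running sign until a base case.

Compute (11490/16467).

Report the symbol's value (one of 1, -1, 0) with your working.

11490 = 2^1·5745; (2/16467) = -1 since 16467 mod 8 = 3, so (11490/16467) = (-1)^1·(5745/16467); sign now -1
reciprocity: (5745/16467) = +1·(16467/5745) since 5745 mod 4 = 1, 16467 mod 4 = 3; sign now -1
(16467/5745) = (4977/5745)   [reduce mod 5745]
reciprocity: (4977/5745) = +1·(5745/4977) since 4977 mod 4 = 1, 5745 mod 4 = 1; sign now -1
(5745/4977) = (768/4977)   [reduce mod 4977]
768 = 2^8·3; (2/4977) = +1 since 4977 mod 8 = 1, so (768/4977) = (+1)^8·(3/4977); sign now -1
reciprocity: (3/4977) = +1·(4977/3) since 3 mod 4 = 3, 4977 mod 4 = 1; sign now -1
(4977/3) = (0/3)   [reduce mod 3]
(0/3) = 0   [gcd(a, n) > 1]; final value = 0

0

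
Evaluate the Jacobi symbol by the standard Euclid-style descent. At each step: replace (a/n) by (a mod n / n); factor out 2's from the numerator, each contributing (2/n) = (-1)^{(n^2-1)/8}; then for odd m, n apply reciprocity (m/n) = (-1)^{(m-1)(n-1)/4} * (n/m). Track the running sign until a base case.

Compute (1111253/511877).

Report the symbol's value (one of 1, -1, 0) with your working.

(1111253/511877): 1111253 mod 511877 = 87499, so (1111253/511877) = (87499/511877)
flip (87499/511877) -> (511877/87499): both odd, 87499 mod 4 = 3, 511877 mod 4 = 1, so the flip contributes +1; sign now +1
(511877/87499): 511877 mod 87499 = 74382, so (511877/87499) = (74382/87499)
factor out 2^1: 74382 = 2^1·37191; with 87499 mod 8 = 3, (2/87499) = -1; sign now -1; continue with (37191/87499)
flip (37191/87499) -> (87499/37191): both odd, 37191 mod 4 = 3, 87499 mod 4 = 3, so the flip contributes -1; sign now +1
(87499/37191): 87499 mod 37191 = 13117, so (87499/37191) = (13117/37191)
flip (13117/37191) -> (37191/13117): both odd, 13117 mod 4 = 1, 37191 mod 4 = 3, so the flip contributes +1; sign now +1
(37191/13117): 37191 mod 13117 = 10957, so (37191/13117) = (10957/13117)
flip (10957/13117) -> (13117/10957): both odd, 10957 mod 4 = 1, 13117 mod 4 = 1, so the flip contributes +1; sign now +1
(13117/10957): 13117 mod 10957 = 2160, so (13117/10957) = (2160/10957)
factor out 2^4: 2160 = 2^4·135; with 10957 mod 8 = 5, (2/10957) = -1; sign now +1; continue with (135/10957)
flip (135/10957) -> (10957/135): both odd, 135 mod 4 = 3, 10957 mod 4 = 1, so the flip contributes +1; sign now +1
(10957/135): 10957 mod 135 = 22, so (10957/135) = (22/135)
factor out 2^1: 22 = 2^1·11; with 135 mod 8 = 7, (2/135) = +1; sign now +1; continue with (11/135)
flip (11/135) -> (135/11): both odd, 11 mod 4 = 3, 135 mod 4 = 3, so the flip contributes -1; sign now -1
(135/11): 135 mod 11 = 3, so (135/11) = (3/11)
flip (3/11) -> (11/3): both odd, 3 mod 4 = 3, 11 mod 4 = 3, so the flip contributes -1; sign now +1
(11/3): 11 mod 3 = 2, so (11/3) = (2/3)
factor out 2^1: 2 = 2^1·1; with 3 mod 8 = 3, (2/3) = -1; sign now -1; continue with (1/3)
reached (1/3) = 1, so the symbol is -1

-1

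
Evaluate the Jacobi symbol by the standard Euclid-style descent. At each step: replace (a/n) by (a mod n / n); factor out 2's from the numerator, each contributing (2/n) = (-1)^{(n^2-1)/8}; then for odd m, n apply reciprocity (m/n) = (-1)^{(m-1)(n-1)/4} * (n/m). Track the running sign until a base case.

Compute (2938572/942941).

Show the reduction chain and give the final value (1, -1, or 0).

(2938572/942941) = (109749/942941)   [reduce mod 942941]
reciprocity: (109749/942941) = +1·(942941/109749) since 109749 mod 4 = 1, 942941 mod 4 = 1; sign now +1
(942941/109749) = (64949/109749)   [reduce mod 109749]
reciprocity: (64949/109749) = +1·(109749/64949) since 64949 mod 4 = 1, 109749 mod 4 = 1; sign now +1
(109749/64949) = (44800/64949)   [reduce mod 64949]
44800 = 2^8·175; (2/64949) = -1 since 64949 mod 8 = 5, so (44800/64949) = (-1)^8·(175/64949); sign now +1
reciprocity: (175/64949) = +1·(64949/175) since 175 mod 4 = 3, 64949 mod 4 = 1; sign now +1
(64949/175) = (24/175)   [reduce mod 175]
24 = 2^3·3; (2/175) = +1 since 175 mod 8 = 7, so (24/175) = (+1)^3·(3/175); sign now +1
reciprocity: (3/175) = -1·(175/3) since 3 mod 4 = 3, 175 mod 4 = 3; sign now -1
(175/3) = (1/3)   [reduce mod 3]
(1/3) = 1; final value = sign = -1

-1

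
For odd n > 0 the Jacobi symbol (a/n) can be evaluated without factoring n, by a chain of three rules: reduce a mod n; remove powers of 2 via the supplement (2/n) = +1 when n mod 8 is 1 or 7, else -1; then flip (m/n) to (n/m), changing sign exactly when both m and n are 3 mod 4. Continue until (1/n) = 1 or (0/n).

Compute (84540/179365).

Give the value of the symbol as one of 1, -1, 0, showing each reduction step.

0

84540 = 2^2·21135; (2/179365) = -1 since 179365 mod 8 = 5, so (84540/179365) = (-1)^2·(21135/179365); sign now +1
reciprocity: (21135/179365) = +1·(179365/21135) since 21135 mod 4 = 3, 179365 mod 4 = 1; sign now +1
(179365/21135) = (10285/21135)   [reduce mod 21135]
reciprocity: (10285/21135) = +1·(21135/10285) since 10285 mod 4 = 1, 21135 mod 4 = 3; sign now +1
(21135/10285) = (565/10285)   [reduce mod 10285]
reciprocity: (565/10285) = +1·(10285/565) since 565 mod 4 = 1, 10285 mod 4 = 1; sign now +1
(10285/565) = (115/565)   [reduce mod 565]
reciprocity: (115/565) = +1·(565/115) since 115 mod 4 = 3, 565 mod 4 = 1; sign now +1
(565/115) = (105/115)   [reduce mod 115]
reciprocity: (105/115) = +1·(115/105) since 105 mod 4 = 1, 115 mod 4 = 3; sign now +1
(115/105) = (10/105)   [reduce mod 105]
10 = 2^1·5; (2/105) = +1 since 105 mod 8 = 1, so (10/105) = (+1)^1·(5/105); sign now +1
reciprocity: (5/105) = +1·(105/5) since 5 mod 4 = 1, 105 mod 4 = 1; sign now +1
(105/5) = (0/5)   [reduce mod 5]
(0/5) = 0   [gcd(a, n) > 1]; final value = 0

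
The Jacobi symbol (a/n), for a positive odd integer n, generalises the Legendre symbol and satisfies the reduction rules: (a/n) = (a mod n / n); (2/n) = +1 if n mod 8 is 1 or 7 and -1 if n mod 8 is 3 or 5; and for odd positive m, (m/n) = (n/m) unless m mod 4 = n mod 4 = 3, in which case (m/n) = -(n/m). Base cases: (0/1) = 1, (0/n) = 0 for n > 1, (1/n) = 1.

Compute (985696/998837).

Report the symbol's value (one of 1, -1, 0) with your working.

1

factor out 2^5: 985696 = 2^5·30803; with 998837 mod 8 = 5, (2/998837) = -1; sign now -1; continue with (30803/998837)
flip (30803/998837) -> (998837/30803): both odd, 30803 mod 4 = 3, 998837 mod 4 = 1, so the flip contributes +1; sign now -1
(998837/30803): 998837 mod 30803 = 13141, so (998837/30803) = (13141/30803)
flip (13141/30803) -> (30803/13141): both odd, 13141 mod 4 = 1, 30803 mod 4 = 3, so the flip contributes +1; sign now -1
(30803/13141): 30803 mod 13141 = 4521, so (30803/13141) = (4521/13141)
flip (4521/13141) -> (13141/4521): both odd, 4521 mod 4 = 1, 13141 mod 4 = 1, so the flip contributes +1; sign now -1
(13141/4521): 13141 mod 4521 = 4099, so (13141/4521) = (4099/4521)
flip (4099/4521) -> (4521/4099): both odd, 4099 mod 4 = 3, 4521 mod 4 = 1, so the flip contributes +1; sign now -1
(4521/4099): 4521 mod 4099 = 422, so (4521/4099) = (422/4099)
factor out 2^1: 422 = 2^1·211; with 4099 mod 8 = 3, (2/4099) = -1; sign now +1; continue with (211/4099)
flip (211/4099) -> (4099/211): both odd, 211 mod 4 = 3, 4099 mod 4 = 3, so the flip contributes -1; sign now -1
(4099/211): 4099 mod 211 = 90, so (4099/211) = (90/211)
factor out 2^1: 90 = 2^1·45; with 211 mod 8 = 3, (2/211) = -1; sign now +1; continue with (45/211)
flip (45/211) -> (211/45): both odd, 45 mod 4 = 1, 211 mod 4 = 3, so the flip contributes +1; sign now +1
(211/45): 211 mod 45 = 31, so (211/45) = (31/45)
flip (31/45) -> (45/31): both odd, 31 mod 4 = 3, 45 mod 4 = 1, so the flip contributes +1; sign now +1
(45/31): 45 mod 31 = 14, so (45/31) = (14/31)
factor out 2^1: 14 = 2^1·7; with 31 mod 8 = 7, (2/31) = +1; sign now +1; continue with (7/31)
flip (7/31) -> (31/7): both odd, 7 mod 4 = 3, 31 mod 4 = 3, so the flip contributes -1; sign now -1
(31/7): 31 mod 7 = 3, so (31/7) = (3/7)
flip (3/7) -> (7/3): both odd, 3 mod 4 = 3, 7 mod 4 = 3, so the flip contributes -1; sign now +1
(7/3): 7 mod 3 = 1, so (7/3) = (1/3)
reached (1/3) = 1, so the symbol is +1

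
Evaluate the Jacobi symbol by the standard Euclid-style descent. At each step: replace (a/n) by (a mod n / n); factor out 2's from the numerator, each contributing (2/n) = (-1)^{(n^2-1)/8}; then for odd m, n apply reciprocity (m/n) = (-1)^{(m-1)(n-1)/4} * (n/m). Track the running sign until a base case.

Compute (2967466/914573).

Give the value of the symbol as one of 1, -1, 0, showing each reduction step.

(2967466/914573): 2967466 mod 914573 = 223747, so (2967466/914573) = (223747/914573)
flip (223747/914573) -> (914573/223747): both odd, 223747 mod 4 = 3, 914573 mod 4 = 1, so the flip contributes +1; sign now +1
(914573/223747): 914573 mod 223747 = 19585, so (914573/223747) = (19585/223747)
flip (19585/223747) -> (223747/19585): both odd, 19585 mod 4 = 1, 223747 mod 4 = 3, so the flip contributes +1; sign now +1
(223747/19585): 223747 mod 19585 = 8312, so (223747/19585) = (8312/19585)
factor out 2^3: 8312 = 2^3·1039; with 19585 mod 8 = 1, (2/19585) = +1; sign now +1; continue with (1039/19585)
flip (1039/19585) -> (19585/1039): both odd, 1039 mod 4 = 3, 19585 mod 4 = 1, so the flip contributes +1; sign now +1
(19585/1039): 19585 mod 1039 = 883, so (19585/1039) = (883/1039)
flip (883/1039) -> (1039/883): both odd, 883 mod 4 = 3, 1039 mod 4 = 3, so the flip contributes -1; sign now -1
(1039/883): 1039 mod 883 = 156, so (1039/883) = (156/883)
factor out 2^2: 156 = 2^2·39; with 883 mod 8 = 3, (2/883) = -1; sign now -1; continue with (39/883)
flip (39/883) -> (883/39): both odd, 39 mod 4 = 3, 883 mod 4 = 3, so the flip contributes -1; sign now +1
(883/39): 883 mod 39 = 25, so (883/39) = (25/39)
flip (25/39) -> (39/25): both odd, 25 mod 4 = 1, 39 mod 4 = 3, so the flip contributes +1; sign now +1
(39/25): 39 mod 25 = 14, so (39/25) = (14/25)
factor out 2^1: 14 = 2^1·7; with 25 mod 8 = 1, (2/25) = +1; sign now +1; continue with (7/25)
flip (7/25) -> (25/7): both odd, 7 mod 4 = 3, 25 mod 4 = 1, so the flip contributes +1; sign now +1
(25/7): 25 mod 7 = 4, so (25/7) = (4/7)
factor out 2^2: 4 = 2^2·1; with 7 mod 8 = 7, (2/7) = +1; sign now +1; continue with (1/7)
reached (1/7) = 1, so the symbol is +1

1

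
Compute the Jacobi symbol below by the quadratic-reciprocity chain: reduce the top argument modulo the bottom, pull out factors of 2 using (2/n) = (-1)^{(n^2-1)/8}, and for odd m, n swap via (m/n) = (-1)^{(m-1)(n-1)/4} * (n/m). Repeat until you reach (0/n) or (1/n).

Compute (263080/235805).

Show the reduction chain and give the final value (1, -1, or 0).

(263080/235805) = (27275/235805)   [reduce mod 235805]
reciprocity: (27275/235805) = +1·(235805/27275) since 27275 mod 4 = 3, 235805 mod 4 = 1; sign now +1
(235805/27275) = (17605/27275)   [reduce mod 27275]
reciprocity: (17605/27275) = +1·(27275/17605) since 17605 mod 4 = 1, 27275 mod 4 = 3; sign now +1
(27275/17605) = (9670/17605)   [reduce mod 17605]
9670 = 2^1·4835; (2/17605) = -1 since 17605 mod 8 = 5, so (9670/17605) = (-1)^1·(4835/17605); sign now -1
reciprocity: (4835/17605) = +1·(17605/4835) since 4835 mod 4 = 3, 17605 mod 4 = 1; sign now -1
(17605/4835) = (3100/4835)   [reduce mod 4835]
3100 = 2^2·775; (2/4835) = -1 since 4835 mod 8 = 3, so (3100/4835) = (-1)^2·(775/4835); sign now -1
reciprocity: (775/4835) = -1·(4835/775) since 775 mod 4 = 3, 4835 mod 4 = 3; sign now +1
(4835/775) = (185/775)   [reduce mod 775]
reciprocity: (185/775) = +1·(775/185) since 185 mod 4 = 1, 775 mod 4 = 3; sign now +1
(775/185) = (35/185)   [reduce mod 185]
reciprocity: (35/185) = +1·(185/35) since 35 mod 4 = 3, 185 mod 4 = 1; sign now +1
(185/35) = (10/35)   [reduce mod 35]
10 = 2^1·5; (2/35) = -1 since 35 mod 8 = 3, so (10/35) = (-1)^1·(5/35); sign now -1
reciprocity: (5/35) = +1·(35/5) since 5 mod 4 = 1, 35 mod 4 = 3; sign now -1
(35/5) = (0/5)   [reduce mod 5]
(0/5) = 0   [gcd(a, n) > 1]; final value = 0

0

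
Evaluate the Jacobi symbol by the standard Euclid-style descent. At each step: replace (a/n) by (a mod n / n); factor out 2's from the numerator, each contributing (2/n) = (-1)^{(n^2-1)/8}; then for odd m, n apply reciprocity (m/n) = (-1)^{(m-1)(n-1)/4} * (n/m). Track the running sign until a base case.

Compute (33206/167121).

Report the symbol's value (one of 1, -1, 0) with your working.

-1

factor out 2^1: 33206 = 2^1·16603; with 167121 mod 8 = 1, (2/167121) = +1; sign now +1; continue with (16603/167121)
flip (16603/167121) -> (167121/16603): both odd, 16603 mod 4 = 3, 167121 mod 4 = 1, so the flip contributes +1; sign now +1
(167121/16603): 167121 mod 16603 = 1091, so (167121/16603) = (1091/16603)
flip (1091/16603) -> (16603/1091): both odd, 1091 mod 4 = 3, 16603 mod 4 = 3, so the flip contributes -1; sign now -1
(16603/1091): 16603 mod 1091 = 238, so (16603/1091) = (238/1091)
factor out 2^1: 238 = 2^1·119; with 1091 mod 8 = 3, (2/1091) = -1; sign now +1; continue with (119/1091)
flip (119/1091) -> (1091/119): both odd, 119 mod 4 = 3, 1091 mod 4 = 3, so the flip contributes -1; sign now -1
(1091/119): 1091 mod 119 = 20, so (1091/119) = (20/119)
factor out 2^2: 20 = 2^2·5; with 119 mod 8 = 7, (2/119) = +1; sign now -1; continue with (5/119)
flip (5/119) -> (119/5): both odd, 5 mod 4 = 1, 119 mod 4 = 3, so the flip contributes +1; sign now -1
(119/5): 119 mod 5 = 4, so (119/5) = (4/5)
factor out 2^2: 4 = 2^2·1; with 5 mod 8 = 5, (2/5) = -1; sign now -1; continue with (1/5)
reached (1/5) = 1, so the symbol is -1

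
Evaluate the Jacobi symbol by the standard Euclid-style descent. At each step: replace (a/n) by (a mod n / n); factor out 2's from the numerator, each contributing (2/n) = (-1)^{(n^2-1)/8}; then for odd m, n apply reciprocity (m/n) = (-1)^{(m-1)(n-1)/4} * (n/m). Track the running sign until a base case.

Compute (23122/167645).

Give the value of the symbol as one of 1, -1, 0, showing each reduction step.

1

23122 = 2^1·11561; (2/167645) = -1 since 167645 mod 8 = 5, so (23122/167645) = (-1)^1·(11561/167645); sign now -1
reciprocity: (11561/167645) = +1·(167645/11561) since 11561 mod 4 = 1, 167645 mod 4 = 1; sign now -1
(167645/11561) = (5791/11561)   [reduce mod 11561]
reciprocity: (5791/11561) = +1·(11561/5791) since 5791 mod 4 = 3, 11561 mod 4 = 1; sign now -1
(11561/5791) = (5770/5791)   [reduce mod 5791]
5770 = 2^1·2885; (2/5791) = +1 since 5791 mod 8 = 7, so (5770/5791) = (+1)^1·(2885/5791); sign now -1
reciprocity: (2885/5791) = +1·(5791/2885) since 2885 mod 4 = 1, 5791 mod 4 = 3; sign now -1
(5791/2885) = (21/2885)   [reduce mod 2885]
reciprocity: (21/2885) = +1·(2885/21) since 21 mod 4 = 1, 2885 mod 4 = 1; sign now -1
(2885/21) = (8/21)   [reduce mod 21]
8 = 2^3·1; (2/21) = -1 since 21 mod 8 = 5, so (8/21) = (-1)^3·(1/21); sign now +1
(1/21) = 1; final value = sign = +1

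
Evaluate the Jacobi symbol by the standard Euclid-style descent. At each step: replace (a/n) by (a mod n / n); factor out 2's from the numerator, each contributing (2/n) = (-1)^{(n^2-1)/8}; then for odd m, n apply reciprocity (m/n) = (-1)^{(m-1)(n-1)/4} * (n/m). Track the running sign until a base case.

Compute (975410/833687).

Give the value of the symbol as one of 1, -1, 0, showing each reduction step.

1

(975410/833687): 975410 mod 833687 = 141723, so (975410/833687) = (141723/833687)
flip (141723/833687) -> (833687/141723): both odd, 141723 mod 4 = 3, 833687 mod 4 = 3, so the flip contributes -1; sign now -1
(833687/141723): 833687 mod 141723 = 125072, so (833687/141723) = (125072/141723)
factor out 2^4: 125072 = 2^4·7817; with 141723 mod 8 = 3, (2/141723) = -1; sign now -1; continue with (7817/141723)
flip (7817/141723) -> (141723/7817): both odd, 7817 mod 4 = 1, 141723 mod 4 = 3, so the flip contributes +1; sign now -1
(141723/7817): 141723 mod 7817 = 1017, so (141723/7817) = (1017/7817)
flip (1017/7817) -> (7817/1017): both odd, 1017 mod 4 = 1, 7817 mod 4 = 1, so the flip contributes +1; sign now -1
(7817/1017): 7817 mod 1017 = 698, so (7817/1017) = (698/1017)
factor out 2^1: 698 = 2^1·349; with 1017 mod 8 = 1, (2/1017) = +1; sign now -1; continue with (349/1017)
flip (349/1017) -> (1017/349): both odd, 349 mod 4 = 1, 1017 mod 4 = 1, so the flip contributes +1; sign now -1
(1017/349): 1017 mod 349 = 319, so (1017/349) = (319/349)
flip (319/349) -> (349/319): both odd, 319 mod 4 = 3, 349 mod 4 = 1, so the flip contributes +1; sign now -1
(349/319): 349 mod 319 = 30, so (349/319) = (30/319)
factor out 2^1: 30 = 2^1·15; with 319 mod 8 = 7, (2/319) = +1; sign now -1; continue with (15/319)
flip (15/319) -> (319/15): both odd, 15 mod 4 = 3, 319 mod 4 = 3, so the flip contributes -1; sign now +1
(319/15): 319 mod 15 = 4, so (319/15) = (4/15)
factor out 2^2: 4 = 2^2·1; with 15 mod 8 = 7, (2/15) = +1; sign now +1; continue with (1/15)
reached (1/15) = 1, so the symbol is +1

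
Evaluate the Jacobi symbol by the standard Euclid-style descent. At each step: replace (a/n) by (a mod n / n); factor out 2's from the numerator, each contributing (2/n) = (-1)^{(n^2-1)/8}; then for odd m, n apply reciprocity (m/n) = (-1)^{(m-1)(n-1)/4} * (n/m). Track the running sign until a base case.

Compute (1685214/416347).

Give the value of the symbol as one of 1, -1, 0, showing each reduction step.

(1685214/416347) = (19826/416347)   [reduce mod 416347]
19826 = 2^1·9913; (2/416347) = -1 since 416347 mod 8 = 3, so (19826/416347) = (-1)^1·(9913/416347); sign now -1
reciprocity: (9913/416347) = +1·(416347/9913) since 9913 mod 4 = 1, 416347 mod 4 = 3; sign now -1
(416347/9913) = (1/9913)   [reduce mod 9913]
(1/9913) = 1; final value = sign = -1

-1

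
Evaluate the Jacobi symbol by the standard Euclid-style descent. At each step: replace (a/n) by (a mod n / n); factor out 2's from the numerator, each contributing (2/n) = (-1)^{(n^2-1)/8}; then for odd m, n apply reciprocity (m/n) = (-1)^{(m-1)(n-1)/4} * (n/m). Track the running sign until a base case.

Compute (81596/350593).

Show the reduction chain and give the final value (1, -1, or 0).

-1

factor out 2^2: 81596 = 2^2·20399; with 350593 mod 8 = 1, (2/350593) = +1; sign now +1; continue with (20399/350593)
flip (20399/350593) -> (350593/20399): both odd, 20399 mod 4 = 3, 350593 mod 4 = 1, so the flip contributes +1; sign now +1
(350593/20399): 350593 mod 20399 = 3810, so (350593/20399) = (3810/20399)
factor out 2^1: 3810 = 2^1·1905; with 20399 mod 8 = 7, (2/20399) = +1; sign now +1; continue with (1905/20399)
flip (1905/20399) -> (20399/1905): both odd, 1905 mod 4 = 1, 20399 mod 4 = 3, so the flip contributes +1; sign now +1
(20399/1905): 20399 mod 1905 = 1349, so (20399/1905) = (1349/1905)
flip (1349/1905) -> (1905/1349): both odd, 1349 mod 4 = 1, 1905 mod 4 = 1, so the flip contributes +1; sign now +1
(1905/1349): 1905 mod 1349 = 556, so (1905/1349) = (556/1349)
factor out 2^2: 556 = 2^2·139; with 1349 mod 8 = 5, (2/1349) = -1; sign now +1; continue with (139/1349)
flip (139/1349) -> (1349/139): both odd, 139 mod 4 = 3, 1349 mod 4 = 1, so the flip contributes +1; sign now +1
(1349/139): 1349 mod 139 = 98, so (1349/139) = (98/139)
factor out 2^1: 98 = 2^1·49; with 139 mod 8 = 3, (2/139) = -1; sign now -1; continue with (49/139)
flip (49/139) -> (139/49): both odd, 49 mod 4 = 1, 139 mod 4 = 3, so the flip contributes +1; sign now -1
(139/49): 139 mod 49 = 41, so (139/49) = (41/49)
flip (41/49) -> (49/41): both odd, 41 mod 4 = 1, 49 mod 4 = 1, so the flip contributes +1; sign now -1
(49/41): 49 mod 41 = 8, so (49/41) = (8/41)
factor out 2^3: 8 = 2^3·1; with 41 mod 8 = 1, (2/41) = +1; sign now -1; continue with (1/41)
reached (1/41) = 1, so the symbol is -1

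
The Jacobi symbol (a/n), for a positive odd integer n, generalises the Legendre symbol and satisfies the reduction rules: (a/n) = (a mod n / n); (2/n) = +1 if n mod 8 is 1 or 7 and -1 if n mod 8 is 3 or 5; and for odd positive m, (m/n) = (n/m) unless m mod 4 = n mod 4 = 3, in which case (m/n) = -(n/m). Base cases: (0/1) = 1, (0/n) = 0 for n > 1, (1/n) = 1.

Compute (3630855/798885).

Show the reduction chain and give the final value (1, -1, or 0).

0

(3630855/798885) = (435315/798885)   [reduce mod 798885]
reciprocity: (435315/798885) = +1·(798885/435315) since 435315 mod 4 = 3, 798885 mod 4 = 1; sign now +1
(798885/435315) = (363570/435315)   [reduce mod 435315]
363570 = 2^1·181785; (2/435315) = -1 since 435315 mod 8 = 3, so (363570/435315) = (-1)^1·(181785/435315); sign now -1
reciprocity: (181785/435315) = +1·(435315/181785) since 181785 mod 4 = 1, 435315 mod 4 = 3; sign now -1
(435315/181785) = (71745/181785)   [reduce mod 181785]
reciprocity: (71745/181785) = +1·(181785/71745) since 71745 mod 4 = 1, 181785 mod 4 = 1; sign now -1
(181785/71745) = (38295/71745)   [reduce mod 71745]
reciprocity: (38295/71745) = +1·(71745/38295) since 38295 mod 4 = 3, 71745 mod 4 = 1; sign now -1
(71745/38295) = (33450/38295)   [reduce mod 38295]
33450 = 2^1·16725; (2/38295) = +1 since 38295 mod 8 = 7, so (33450/38295) = (+1)^1·(16725/38295); sign now -1
reciprocity: (16725/38295) = +1·(38295/16725) since 16725 mod 4 = 1, 38295 mod 4 = 3; sign now -1
(38295/16725) = (4845/16725)   [reduce mod 16725]
reciprocity: (4845/16725) = +1·(16725/4845) since 4845 mod 4 = 1, 16725 mod 4 = 1; sign now -1
(16725/4845) = (2190/4845)   [reduce mod 4845]
2190 = 2^1·1095; (2/4845) = -1 since 4845 mod 8 = 5, so (2190/4845) = (-1)^1·(1095/4845); sign now +1
reciprocity: (1095/4845) = +1·(4845/1095) since 1095 mod 4 = 3, 4845 mod 4 = 1; sign now +1
(4845/1095) = (465/1095)   [reduce mod 1095]
reciprocity: (465/1095) = +1·(1095/465) since 465 mod 4 = 1, 1095 mod 4 = 3; sign now +1
(1095/465) = (165/465)   [reduce mod 465]
reciprocity: (165/465) = +1·(465/165) since 165 mod 4 = 1, 465 mod 4 = 1; sign now +1
(465/165) = (135/165)   [reduce mod 165]
reciprocity: (135/165) = +1·(165/135) since 135 mod 4 = 3, 165 mod 4 = 1; sign now +1
(165/135) = (30/135)   [reduce mod 135]
30 = 2^1·15; (2/135) = +1 since 135 mod 8 = 7, so (30/135) = (+1)^1·(15/135); sign now +1
reciprocity: (15/135) = -1·(135/15) since 15 mod 4 = 3, 135 mod 4 = 3; sign now -1
(135/15) = (0/15)   [reduce mod 15]
(0/15) = 0   [gcd(a, n) > 1]; final value = 0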